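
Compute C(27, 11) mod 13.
0

Using Lucas' theorem:
Write n=27 and k=11 in base 13:
n in base 13: [2, 1]
k in base 13: [0, 11]
C(27,11) mod 13 = ∏ C(n_i, k_i) mod 13
Digit binomials (mod 13): C(2,0) = 1; C(1,11) = 0 (k_i > n_i)
Product: 1 × 0 = 0 ≡ 0 (mod 13)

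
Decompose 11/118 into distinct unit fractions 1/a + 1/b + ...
1/11 + 1/433 + 1/562034

Greedy algorithm:
11/118: ceiling(118/11) = 11, use 1/11
3/1298: ceiling(1298/3) = 433, use 1/433
1/562034: ceiling(562034/1) = 562034, use 1/562034
Result: 11/118 = 1/11 + 1/433 + 1/562034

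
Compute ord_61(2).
60

61 is prime, so ord(2) divides φ(61) = 60.
Divisors of 60: 1, 2, 3, 4, 5, 6, 10, 12, 15, 20, 30, 60.
Repeated squaring: 2^1 ≡ 2, 2^2 ≡ 4, 2^4 ≡ 16, 2^8 ≡ 12, 2^16 ≡ 22, 2^32 ≡ 57 (mod 61).
Test 2^d mod 61 for each divisor d in increasing order:
2^1 ≡ 2
2^2 ≡ 4
2^3 = 2^2·2^1 ≡ 8
2^4 ≡ 16
2^5 = 2^4·2^1 ≡ 32
2^6 = 2^4·2^2 ≡ 3
2^10 = 2^8·2^2 ≡ 48
2^12 = 2^8·2^4 ≡ 9
2^15 = 2^8·2^4·2^2·2^1 ≡ 11
2^20 = 2^16·2^4 ≡ 47
2^30 = 2^16·2^8·2^4·2^2 ≡ 60
2^60 = 2^32·2^16·2^8·2^4 ≡ 1  ← first divisor giving 1
The order is 60.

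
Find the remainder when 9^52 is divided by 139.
54

Repeated squaring. Binary of 52 = 110100.
9^1 ≡ 9 (mod 139); 9^2 ≡ 81 (mod 139); 9^4 ≡ 28 (mod 139); 9^8 ≡ 89 (mod 139); 9^16 ≡ 137 (mod 139); 9^32 ≡ 4 (mod 139)
9^52 = 9^4 × 9^16 × 9^32 ≡ 54 (mod 139)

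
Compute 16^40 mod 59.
36

Repeated squaring. Binary of 40 = 101000.
16^1 ≡ 16 (mod 59); 16^2 ≡ 20 (mod 59); 16^4 ≡ 46 (mod 59); 16^8 ≡ 51 (mod 59); 16^16 ≡ 5 (mod 59); 16^32 ≡ 25 (mod 59)
16^40 = 16^8 × 16^32 ≡ 36 (mod 59)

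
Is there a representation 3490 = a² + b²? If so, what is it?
3² + 59² (a=3, b=59)

Factorization: 3490 = 2 × 5 × 349
By Fermat: n is sum of two squares iff every prime p ≡ 3 (mod 4) appears to even power.
All primes ≡ 3 (mod 4) appear to even power.
Search a = 0, 1, 2, … for 3490 - a² a perfect square: first hit at a = 3: 3490 - 9 = 3481 = 59².
3490 = 3² + 59² = 9 + 3481 ✓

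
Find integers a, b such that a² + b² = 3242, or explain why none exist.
29² + 49² (a=29, b=49)

Factorization: 3242 = 2 × 1621
By Fermat: n is sum of two squares iff every prime p ≡ 3 (mod 4) appears to even power.
All primes ≡ 3 (mod 4) appear to even power.
Search a = 0, 1, 2, … for 3242 - a² a perfect square: first hit at a = 29: 3242 - 841 = 2401 = 49².
3242 = 29² + 49² = 841 + 2401 ✓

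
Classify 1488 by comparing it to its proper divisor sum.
abundant

Proper divisors of 1488: sum = 1 + 2 + 3 + 4 + 6 + 8 + 12 + 16 + ... + 248 + 372 + 496 + 744 (19 divisors) = 2480
Since 2480 > 1488, 1488 is abundant.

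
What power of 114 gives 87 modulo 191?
139

Baby-step giant-step with step n = ⌈√191⌉ = 14.
Baby steps 114^j mod 191 (j:value) for j=0..13: 0:1, 1:114, 2:8, 3:148, 4:64, 5:38, 6:130, 7:113, 8:85, 9:140, 10:107, 11:165, 12:92, 13:174.
Giant-step multiplier: 114^(-14) ≡ 114^(190-14) = 114^176 ≡ 75 (mod 191).
Giant steps γ_i = 87·75^i mod 191: γ_0=87, γ_1=31, γ_2=33, γ_3=183, γ_4=164, γ_5=76, γ_6=161, γ_7=42, γ_8=94, γ_9=174 (in table at j=13).
x = i·n + j = 9·14 + 13 = 139.
Check: 114^139 ≡ 87 (mod 191).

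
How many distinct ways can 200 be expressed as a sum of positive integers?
3972999029388

p(n) counts ways to write n as a sum of positive integers (order ignored).
Euler's pentagonal recurrence: p(k) = p(k-1) + p(k-2) - p(k-5) - p(k-7) + p(k-12) + p(k-15) - ... (offsets j(3j∓1)/2, signs ++--, p(0)=1, p(<0)=0).
DP table for k = 0..199: p(0)=1, p(1)=1, p(2)=2, p(3)=3, p(4)=5, p(5)=7, p(6)=11, p(7)=15, p(8)=22, p(9)=30, p(10)=42, p(11)=56, p(12)=77, p(13)=101, p(14)=135, p(15)=176, p(16)=231, p(17)=297, p(18)=385, p(19)=490, p(20)=627, p(21)=792, p(22)=1002, p(23)=1255, p(24)=1575, p(25)=1958, p(26)=2436, p(27)=3010, p(28)=3718, p(29)=4565, p(30)=5604, p(31)=6842, p(32)=8349, p(33)=10143, p(34)=12310, p(35)=14883, p(36)=17977, p(37)=21637, p(38)=26015, p(39)=31185, p(40)=37338, p(41)=44583, p(42)=53174, p(43)=63261, p(44)=75175, p(45)=89134, p(46)=105558, p(47)=124754, p(48)=147273, p(49)=173525, p(50)=204226, p(51)=239943, p(52)=281589, p(53)=329931, p(54)=386155, p(55)=451276, p(56)=526823, p(57)=614154, p(58)=715220, p(59)=831820, p(60)=966467, p(61)=1121505, p(62)=1300156, p(63)=1505499, p(64)=1741630, p(65)=2012558, p(66)=2323520, p(67)=2679689, p(68)=3087735, p(69)=3554345, p(70)=4087968, p(71)=4697205, p(72)=5392783, p(73)=6185689, p(74)=7089500, p(75)=8118264, p(76)=9289091, p(77)=10619863, p(78)=12132164, p(79)=13848650, p(80)=15796476, p(81)=18004327, p(82)=20506255, p(83)=23338469, p(84)=26543660, p(85)=30167357, p(86)=34262962, p(87)=38887673, p(88)=44108109, p(89)=49995925, p(90)=56634173, p(91)=64112359, p(92)=72533807, p(93)=82010177, p(94)=92669720, p(95)=104651419, p(96)=118114304, p(97)=133230930, p(98)=150198136, p(99)=169229875, p(100)=190569292, p(101)=214481126, p(102)=241265379, p(103)=271248950, p(104)=304801365, p(105)=342325709, p(106)=384276336, p(107)=431149389, p(108)=483502844, p(109)=541946240, p(110)=607163746, p(111)=679903203, p(112)=761002156, p(113)=851376628, p(114)=952050665, p(115)=1064144451, p(116)=1188908248, p(117)=1327710076, p(118)=1482074143, p(119)=1653668665, p(120)=1844349560, p(121)=2056148051, p(122)=2291320912, p(123)=2552338241, p(124)=2841940500, p(125)=3163127352, p(126)=3519222692, p(127)=3913864295, p(128)=4351078600, p(129)=4835271870, p(130)=5371315400, p(131)=5964539504, p(132)=6620830889, p(133)=7346629512, p(134)=8149040695, p(135)=9035836076, p(136)=10015581680, p(137)=11097645016, p(138)=12292341831, p(139)=13610949895, p(140)=15065878135, p(141)=16670689208, p(142)=18440293320, p(143)=20390982757, p(144)=22540654445, p(145)=24908858009, p(146)=27517052599, p(147)=30388671978, p(148)=33549419497, p(149)=37027355200, p(150)=40853235313, p(151)=45060624582, p(152)=49686288421, p(153)=54770336324, p(154)=60356673280, p(155)=66493182097, p(156)=73232243759, p(157)=80630964769, p(158)=88751778802, p(159)=97662728555, p(160)=107438159466, p(161)=118159068427, p(162)=129913904637, p(163)=142798995930, p(164)=156919475295, p(165)=172389800255, p(166)=189334822579, p(167)=207890420102, p(168)=228204732751, p(169)=250438925115, p(170)=274768617130, p(171)=301384802048, p(172)=330495499613, p(173)=362326859895, p(174)=397125074750, p(175)=435157697830, p(176)=476715857290, p(177)=522115831195, p(178)=571701605655, p(179)=625846753120, p(180)=684957390936, p(181)=749474411781, p(182)=819876908323, p(183)=896684817527, p(184)=980462880430, p(185)=1071823774337, p(186)=1171432692373, p(187)=1280011042268, p(188)=1398341745571, p(189)=1527273599625, p(190)=1667727404093, p(191)=1820701100652, p(192)=1987276856363, p(193)=2168627105469, p(194)=2366022741845, p(195)=2580840212973, p(196)=2814570987591, p(197)=3068829878530, p(198)=3345365983698, p(199)=3646072432125.
Final step: p(200) = p(199) + p(198) - p(195) - p(193) + p(188) + p(185) - p(178) - p(174) + p(165) + p(160) - p(149) - p(143) + p(130) + p(123) - p(108) - p(100) + p(83) + p(74) - p(55) - p(45) + p(24) + p(13)
= 3646072432125 + 3345365983698 - 2580840212973 - 2168627105469 + 1398341745571 + 1071823774337 - 571701605655 - 397125074750 + 172389800255 + 107438159466 - 37027355200 - 20390982757 + 5371315400 + 2552338241 - 483502844 - 190569292 + 23338469 + 7089500 - 451276 - 89134 + 1575 + 101
= 3972999029388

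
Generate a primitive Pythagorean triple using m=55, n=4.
(3009, 440, 3041)

Euclid's formula: a = m² - n², b = 2mn, c = m² + n²
m = 55, n = 4
a = 55² - 4² = 3025 - 16 = 3009
b = 2 × 55 × 4 = 440
c = 55² + 4² = 3025 + 16 = 3041
Verification: 3009² + 440² = 9054081 + 193600 = 9247681 = 3041² ✓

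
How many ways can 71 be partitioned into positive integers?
4697205

p(n) counts ways to write n as a sum of positive integers (order ignored).
Euler's pentagonal recurrence: p(k) = p(k-1) + p(k-2) - p(k-5) - p(k-7) + p(k-12) + p(k-15) - ... (offsets j(3j∓1)/2, signs ++--, p(0)=1, p(<0)=0).
DP table for k = 0..70: p(0)=1, p(1)=1, p(2)=2, p(3)=3, p(4)=5, p(5)=7, p(6)=11, p(7)=15, p(8)=22, p(9)=30, p(10)=42, p(11)=56, p(12)=77, p(13)=101, p(14)=135, p(15)=176, p(16)=231, p(17)=297, p(18)=385, p(19)=490, p(20)=627, p(21)=792, p(22)=1002, p(23)=1255, p(24)=1575, p(25)=1958, p(26)=2436, p(27)=3010, p(28)=3718, p(29)=4565, p(30)=5604, p(31)=6842, p(32)=8349, p(33)=10143, p(34)=12310, p(35)=14883, p(36)=17977, p(37)=21637, p(38)=26015, p(39)=31185, p(40)=37338, p(41)=44583, p(42)=53174, p(43)=63261, p(44)=75175, p(45)=89134, p(46)=105558, p(47)=124754, p(48)=147273, p(49)=173525, p(50)=204226, p(51)=239943, p(52)=281589, p(53)=329931, p(54)=386155, p(55)=451276, p(56)=526823, p(57)=614154, p(58)=715220, p(59)=831820, p(60)=966467, p(61)=1121505, p(62)=1300156, p(63)=1505499, p(64)=1741630, p(65)=2012558, p(66)=2323520, p(67)=2679689, p(68)=3087735, p(69)=3554345, p(70)=4087968.
Final step: p(71) = p(70) + p(69) - p(66) - p(64) + p(59) + p(56) - p(49) - p(45) + p(36) + p(31) - p(20) - p(14) + p(1)
= 4087968 + 3554345 - 2323520 - 1741630 + 831820 + 526823 - 173525 - 89134 + 17977 + 6842 - 627 - 135 + 1
= 4697205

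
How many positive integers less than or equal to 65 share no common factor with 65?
48

65 = 5 × 13
φ(n) = n × ∏(1 - 1/p) for each prime p dividing n
φ(65) = 65 × (1 - 1/5) × (1 - 1/13) = 48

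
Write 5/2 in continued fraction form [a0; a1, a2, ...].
[2; 2]

Euclidean algorithm steps:
5 = 2 × 2 + 1
2 = 2 × 1 + 0
Continued fraction: [2; 2]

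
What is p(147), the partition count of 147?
30388671978

p(n) counts ways to write n as a sum of positive integers (order ignored).
Euler's pentagonal recurrence: p(k) = p(k-1) + p(k-2) - p(k-5) - p(k-7) + p(k-12) + p(k-15) - ... (offsets j(3j∓1)/2, signs ++--, p(0)=1, p(<0)=0).
DP table for k = 0..146: p(0)=1, p(1)=1, p(2)=2, p(3)=3, p(4)=5, p(5)=7, p(6)=11, p(7)=15, p(8)=22, p(9)=30, p(10)=42, p(11)=56, p(12)=77, p(13)=101, p(14)=135, p(15)=176, p(16)=231, p(17)=297, p(18)=385, p(19)=490, p(20)=627, p(21)=792, p(22)=1002, p(23)=1255, p(24)=1575, p(25)=1958, p(26)=2436, p(27)=3010, p(28)=3718, p(29)=4565, p(30)=5604, p(31)=6842, p(32)=8349, p(33)=10143, p(34)=12310, p(35)=14883, p(36)=17977, p(37)=21637, p(38)=26015, p(39)=31185, p(40)=37338, p(41)=44583, p(42)=53174, p(43)=63261, p(44)=75175, p(45)=89134, p(46)=105558, p(47)=124754, p(48)=147273, p(49)=173525, p(50)=204226, p(51)=239943, p(52)=281589, p(53)=329931, p(54)=386155, p(55)=451276, p(56)=526823, p(57)=614154, p(58)=715220, p(59)=831820, p(60)=966467, p(61)=1121505, p(62)=1300156, p(63)=1505499, p(64)=1741630, p(65)=2012558, p(66)=2323520, p(67)=2679689, p(68)=3087735, p(69)=3554345, p(70)=4087968, p(71)=4697205, p(72)=5392783, p(73)=6185689, p(74)=7089500, p(75)=8118264, p(76)=9289091, p(77)=10619863, p(78)=12132164, p(79)=13848650, p(80)=15796476, p(81)=18004327, p(82)=20506255, p(83)=23338469, p(84)=26543660, p(85)=30167357, p(86)=34262962, p(87)=38887673, p(88)=44108109, p(89)=49995925, p(90)=56634173, p(91)=64112359, p(92)=72533807, p(93)=82010177, p(94)=92669720, p(95)=104651419, p(96)=118114304, p(97)=133230930, p(98)=150198136, p(99)=169229875, p(100)=190569292, p(101)=214481126, p(102)=241265379, p(103)=271248950, p(104)=304801365, p(105)=342325709, p(106)=384276336, p(107)=431149389, p(108)=483502844, p(109)=541946240, p(110)=607163746, p(111)=679903203, p(112)=761002156, p(113)=851376628, p(114)=952050665, p(115)=1064144451, p(116)=1188908248, p(117)=1327710076, p(118)=1482074143, p(119)=1653668665, p(120)=1844349560, p(121)=2056148051, p(122)=2291320912, p(123)=2552338241, p(124)=2841940500, p(125)=3163127352, p(126)=3519222692, p(127)=3913864295, p(128)=4351078600, p(129)=4835271870, p(130)=5371315400, p(131)=5964539504, p(132)=6620830889, p(133)=7346629512, p(134)=8149040695, p(135)=9035836076, p(136)=10015581680, p(137)=11097645016, p(138)=12292341831, p(139)=13610949895, p(140)=15065878135, p(141)=16670689208, p(142)=18440293320, p(143)=20390982757, p(144)=22540654445, p(145)=24908858009, p(146)=27517052599.
Final step: p(147) = p(146) + p(145) - p(142) - p(140) + p(135) + p(132) - p(125) - p(121) + p(112) + p(107) - p(96) - p(90) + p(77) + p(70) - p(55) - p(47) + p(30) + p(21) - p(2)
= 27517052599 + 24908858009 - 18440293320 - 15065878135 + 9035836076 + 6620830889 - 3163127352 - 2056148051 + 761002156 + 431149389 - 118114304 - 56634173 + 10619863 + 4087968 - 451276 - 124754 + 5604 + 792 - 2
= 30388671978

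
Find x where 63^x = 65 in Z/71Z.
29

Baby-step giant-step with step n = ⌈√71⌉ = 9.
Baby steps 63^j mod 71 (j:value) for j=0..8: 0:1, 1:63, 2:64, 3:56, 4:49, 5:34, 6:12, 7:46, 8:58.
Giant-step multiplier: 63^(-9) ≡ 63^(70-9) = 63^61 ≡ 28 (mod 71).
Giant steps γ_i = 65·28^i mod 71: γ_0=65, γ_1=45, γ_2=53, γ_3=64 (in table at j=2).
x = i·n + j = 3·9 + 2 = 29.
Check: 63^29 ≡ 65 (mod 71).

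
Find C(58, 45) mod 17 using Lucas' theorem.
0

Using Lucas' theorem:
Write n=58 and k=45 in base 17:
n in base 17: [3, 7]
k in base 17: [2, 11]
C(58,45) mod 17 = ∏ C(n_i, k_i) mod 17
Digit binomials (mod 17): C(3,2) = 3; C(7,11) = 0 (k_i > n_i)
Product: 3 × 0 = 0 ≡ 0 (mod 17)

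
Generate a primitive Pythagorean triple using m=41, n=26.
(1005, 2132, 2357)

Euclid's formula: a = m² - n², b = 2mn, c = m² + n²
m = 41, n = 26
a = 41² - 26² = 1681 - 676 = 1005
b = 2 × 41 × 26 = 2132
c = 41² + 26² = 1681 + 676 = 2357
Verification: 1005² + 2132² = 1010025 + 4545424 = 5555449 = 2357² ✓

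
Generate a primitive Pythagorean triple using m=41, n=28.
(897, 2296, 2465)

Euclid's formula: a = m² - n², b = 2mn, c = m² + n²
m = 41, n = 28
a = 41² - 28² = 1681 - 784 = 897
b = 2 × 41 × 28 = 2296
c = 41² + 28² = 1681 + 784 = 2465
Verification: 897² + 2296² = 804609 + 5271616 = 6076225 = 2465² ✓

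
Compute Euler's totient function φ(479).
478

479 = 479
φ(n) = n × ∏(1 - 1/p) for each prime p dividing n
φ(479) = 479 × (1 - 1/479) = 478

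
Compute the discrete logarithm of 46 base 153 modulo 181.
162

Baby-step giant-step with step n = ⌈√181⌉ = 14.
Baby steps 153^j mod 181 (j:value) for j=0..13: 0:1, 1:153, 2:60, 3:130, 4:161, 5:17, 6:67, 7:115, 8:38, 9:22, 10:108, 11:53, 12:145, 13:103.
Giant-step multiplier: 153^(-14) ≡ 153^(180-14) = 153^166 ≡ 166 (mod 181).
Giant steps γ_i = 46·166^i mod 181: γ_0=46, γ_1=34, γ_2=33, γ_3=48, γ_4=4, γ_5=121, γ_6=176, γ_7=75, γ_8=142, γ_9=42, γ_10=94, γ_11=38 (in table at j=8).
x = i·n + j = 11·14 + 8 = 162.
Check: 153^162 ≡ 46 (mod 181).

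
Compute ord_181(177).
45

181 is prime, so ord(177) divides φ(181) = 180.
Divisors of 180: 1, 2, 3, 4, 5, 6, 9, 10, 12, 15, 18, 20, 30, 36, 45, 60, 90, 180.
Repeated squaring: 177^1 ≡ 177, 177^2 ≡ 16, 177^4 ≡ 75, 177^8 ≡ 14, 177^16 ≡ 15, 177^32 ≡ 44, 177^64 ≡ 126, 177^128 ≡ 129 (mod 181).
Test 177^d mod 181 for each divisor d in increasing order:
177^1 ≡ 177
177^2 ≡ 16
177^3 = 177^2·177^1 ≡ 117
177^4 ≡ 75
177^5 = 177^4·177^1 ≡ 62
177^6 = 177^4·177^2 ≡ 114
177^9 = 177^8·177^1 ≡ 125
177^10 = 177^8·177^2 ≡ 43
177^12 = 177^8·177^4 ≡ 145
177^15 = 177^8·177^4·177^2·177^1 ≡ 132
177^18 = 177^16·177^2 ≡ 59
177^20 = 177^16·177^4 ≡ 39
177^30 = 177^16·177^8·177^4·177^2 ≡ 48
177^36 = 177^32·177^4 ≡ 42
177^45 = 177^32·177^8·177^4·177^1 ≡ 1  ← first divisor giving 1
The order is 45.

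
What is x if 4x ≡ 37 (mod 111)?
x ≡ 37 (mod 111)

gcd(4, 111) = 1, which divides 37, so solutions exist.
Find 4^(-1) mod 111 by the extended Euclidean algorithm:
111 = 27 × 4 + 3  ⟹  3 = (1)·111 + (-27)·4
4 = 1 × 3 + 1  ⟹  1 = (-1)·111 + (28)·4
So (28)·4 ≡ 1 (mod 111), i.e. 4^(-1) ≡ 28 (mod 111).
x ≡ 28 × 37 = 1036 ≡ 37 (mod 111).
Check: 4 × 37 = 148 ≡ 37 (mod 111).
Unique solution: x ≡ 37 (mod 111)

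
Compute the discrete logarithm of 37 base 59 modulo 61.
9

Baby-step giant-step with step n = ⌈√61⌉ = 8.
Baby steps 59^j mod 61 (j:value) for j=0..7: 0:1, 1:59, 2:4, 3:53, 4:16, 5:29, 6:3, 7:55.
Giant-step multiplier: 59^(-8) ≡ 59^(60-8) = 59^52 ≡ 56 (mod 61).
Giant steps γ_i = 37·56^i mod 61: γ_0=37, γ_1=59 (in table at j=1).
x = i·n + j = 1·8 + 1 = 9.
Check: 59^9 ≡ 37 (mod 61).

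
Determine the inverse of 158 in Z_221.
7

gcd(158, 221) = 1, so the inverse exists.
Extended Euclidean algorithm on (221, 158):
221 = 1 × 158 + 63  ⟹  63 = (1)·221 + (-1)·158
158 = 2 × 63 + 32  ⟹  32 = (-2)·221 + (3)·158
63 = 1 × 32 + 31  ⟹  31 = (3)·221 + (-4)·158
32 = 1 × 31 + 1  ⟹  1 = (-5)·221 + (7)·158
So (7)·158 ≡ 1 (mod 221), i.e. 158^(-1) ≡ 7 (mod 221).
Check: 158 × 7 = 1106 ≡ 1 (mod 221)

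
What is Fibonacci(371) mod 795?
464

Matrix identity: Q^n = [[F_(n+1), F_n], [F_n, F_(n-1)]] with Q = [[1,1],[1,0]].
n = 371 = 101110011₂. Square-and-multiply, entries mod 795:
Q^1 = [[1,1],[1,0]]
Q^2 = (Q^1)² = [[2,1],[1,1]]
Q^5 = (Q^2)²·Q = [[8,5],[5,3]]
Q^11 = (Q^5)²·Q = [[144,89],[89,55]]
Q^23 = (Q^11)²·Q = [[258,37],[37,221]]
Q^46 = (Q^23)² = [[358,233],[233,125]]
Q^92 = (Q^46)² = [[398,444],[444,749]]
Q^185 = (Q^92)²·Q = [[643,175],[175,468]]
Q^371 = (Q^185)²·Q = [[114,464],[464,445]]
F_371 mod 795 = Q^371[0][1] = 464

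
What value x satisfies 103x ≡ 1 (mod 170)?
137

gcd(103, 170) = 1, so the inverse exists.
Extended Euclidean algorithm on (170, 103):
170 = 1 × 103 + 67  ⟹  67 = (1)·170 + (-1)·103
103 = 1 × 67 + 36  ⟹  36 = (-1)·170 + (2)·103
67 = 1 × 36 + 31  ⟹  31 = (2)·170 + (-3)·103
36 = 1 × 31 + 5  ⟹  5 = (-3)·170 + (5)·103
31 = 6 × 5 + 1  ⟹  1 = (20)·170 + (-33)·103
So (-33)·103 ≡ 1 (mod 170), i.e. 103^(-1) ≡ -33 ≡ 137 (mod 170).
Check: 103 × 137 = 14111 ≡ 1 (mod 170)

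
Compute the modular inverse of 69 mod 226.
95

gcd(69, 226) = 1, so the inverse exists.
Extended Euclidean algorithm on (226, 69):
226 = 3 × 69 + 19  ⟹  19 = (1)·226 + (-3)·69
69 = 3 × 19 + 12  ⟹  12 = (-3)·226 + (10)·69
19 = 1 × 12 + 7  ⟹  7 = (4)·226 + (-13)·69
12 = 1 × 7 + 5  ⟹  5 = (-7)·226 + (23)·69
7 = 1 × 5 + 2  ⟹  2 = (11)·226 + (-36)·69
5 = 2 × 2 + 1  ⟹  1 = (-29)·226 + (95)·69
So (95)·69 ≡ 1 (mod 226), i.e. 69^(-1) ≡ 95 (mod 226).
Check: 69 × 95 = 6555 ≡ 1 (mod 226)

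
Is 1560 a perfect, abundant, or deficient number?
abundant

Proper divisors of 1560: sum = 1 + 2 + 3 + 4 + 5 + 6 + 8 + 10 + ... + 312 + 390 + 520 + 780 (31 divisors) = 3480
Since 3480 > 1560, 1560 is abundant.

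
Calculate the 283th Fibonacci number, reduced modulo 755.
87

Matrix identity: Q^n = [[F_(n+1), F_n], [F_n, F_(n-1)]] with Q = [[1,1],[1,0]].
n = 283 = 100011011₂. Square-and-multiply, entries mod 755:
Q^1 = [[1,1],[1,0]]
Q^2 = (Q^1)² = [[2,1],[1,1]]
Q^4 = (Q^2)² = [[5,3],[3,2]]
Q^8 = (Q^4)² = [[34,21],[21,13]]
Q^17 = (Q^8)²·Q = [[319,87],[87,232]]
Q^35 = (Q^17)²·Q = [[227,610],[610,372]]
Q^70 = (Q^35)² = [[74,725],[725,104]]
Q^141 = (Q^70)²·Q = [[281,336],[336,700]]
Q^283 = (Q^141)²·Q = [[523,87],[87,436]]
F_283 mod 755 = Q^283[0][1] = 87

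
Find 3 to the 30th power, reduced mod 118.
3

Repeated squaring. Binary of 30 = 11110.
3^1 ≡ 3 (mod 118); 3^2 ≡ 9 (mod 118); 3^4 ≡ 81 (mod 118); 3^8 ≡ 71 (mod 118); 3^16 ≡ 85 (mod 118)
3^30 = 3^2 × 3^4 × 3^8 × 3^16 ≡ 3 (mod 118)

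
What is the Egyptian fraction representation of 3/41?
1/14 + 1/574

Greedy algorithm:
3/41: ceiling(41/3) = 14, use 1/14
1/574: ceiling(574/1) = 574, use 1/574
Result: 3/41 = 1/14 + 1/574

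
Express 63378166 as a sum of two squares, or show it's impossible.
Not possible

Factorization: 63378166 = 2 × 29 × 103^3
By Fermat: n is sum of two squares iff every prime p ≡ 3 (mod 4) appears to even power.
Prime(s) ≡ 3 (mod 4) with odd exponent: [(103, 3)]
Therefore 63378166 cannot be expressed as a² + b².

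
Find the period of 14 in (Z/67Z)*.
11

67 is prime, so ord(14) divides φ(67) = 66.
Divisors of 66: 1, 2, 3, 6, 11, 22, 33, 66.
Repeated squaring: 14^1 ≡ 14, 14^2 ≡ 62, 14^4 ≡ 25, 14^8 ≡ 22, 14^16 ≡ 15, 14^32 ≡ 24, 14^64 ≡ 40 (mod 67).
Test 14^d mod 67 for each divisor d in increasing order:
14^1 ≡ 14
14^2 ≡ 62
14^3 = 14^2·14^1 ≡ 64
14^6 = 14^4·14^2 ≡ 9
14^11 = 14^8·14^2·14^1 ≡ 1  ← first divisor giving 1
The order is 11.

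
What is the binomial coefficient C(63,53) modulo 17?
15

Using Lucas' theorem:
Write n=63 and k=53 in base 17:
n in base 17: [3, 12]
k in base 17: [3, 2]
C(63,53) mod 17 = ∏ C(n_i, k_i) mod 17
Digit binomials (mod 17): C(3,3) = 1; C(12,2) = 66 ≡ 15
Product: 1 × 15 = 15 ≡ 15 (mod 17)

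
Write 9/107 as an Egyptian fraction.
1/12 + 1/1284

Greedy algorithm:
9/107: ceiling(107/9) = 12, use 1/12
1/1284: ceiling(1284/1) = 1284, use 1/1284
Result: 9/107 = 1/12 + 1/1284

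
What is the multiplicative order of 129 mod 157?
4

157 is prime, so ord(129) divides φ(157) = 156.
Divisors of 156: 1, 2, 3, 4, 6, 12, 13, 26, 39, 52, 78, 156.
Repeated squaring: 129^1 ≡ 129, 129^2 ≡ 156, 129^4 ≡ 1, 129^8 ≡ 1, 129^16 ≡ 1, 129^32 ≡ 1, 129^64 ≡ 1, 129^128 ≡ 1 (mod 157).
Test 129^d mod 157 for each divisor d in increasing order:
129^1 ≡ 129
129^2 ≡ 156
129^3 = 129^2·129^1 ≡ 28
129^4 ≡ 1  ← first divisor giving 1
The order is 4.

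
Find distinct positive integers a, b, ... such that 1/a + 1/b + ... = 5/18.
1/4 + 1/36

Greedy algorithm:
5/18: ceiling(18/5) = 4, use 1/4
1/36: ceiling(36/1) = 36, use 1/36
Result: 5/18 = 1/4 + 1/36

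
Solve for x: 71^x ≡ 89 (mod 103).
3

Baby-step giant-step with step n = ⌈√103⌉ = 11.
Baby steps 71^j mod 103 (j:value) for j=0..10: 0:1, 1:71, 2:97, 3:89, 4:36, 5:84, 6:93, 7:11, 8:60, 9:37, 10:52.
h = 89 is already in the table at j=3, so x = 3.
Check: 71^3 ≡ 89 (mod 103).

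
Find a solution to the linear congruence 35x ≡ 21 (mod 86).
x ≡ 35 (mod 86)

gcd(35, 86) = 1, which divides 21, so solutions exist.
Find 35^(-1) mod 86 by the extended Euclidean algorithm:
86 = 2 × 35 + 16  ⟹  16 = (1)·86 + (-2)·35
35 = 2 × 16 + 3  ⟹  3 = (-2)·86 + (5)·35
16 = 5 × 3 + 1  ⟹  1 = (11)·86 + (-27)·35
So (-27)·35 ≡ 1 (mod 86), i.e. 35^(-1) ≡ -27 ≡ 59 (mod 86).
x ≡ 59 × 21 = 1239 ≡ 35 (mod 86).
Check: 35 × 35 = 1225 ≡ 21 (mod 86).
Unique solution: x ≡ 35 (mod 86)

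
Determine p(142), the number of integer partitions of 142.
18440293320

p(n) counts ways to write n as a sum of positive integers (order ignored).
Euler's pentagonal recurrence: p(k) = p(k-1) + p(k-2) - p(k-5) - p(k-7) + p(k-12) + p(k-15) - ... (offsets j(3j∓1)/2, signs ++--, p(0)=1, p(<0)=0).
DP table for k = 0..141: p(0)=1, p(1)=1, p(2)=2, p(3)=3, p(4)=5, p(5)=7, p(6)=11, p(7)=15, p(8)=22, p(9)=30, p(10)=42, p(11)=56, p(12)=77, p(13)=101, p(14)=135, p(15)=176, p(16)=231, p(17)=297, p(18)=385, p(19)=490, p(20)=627, p(21)=792, p(22)=1002, p(23)=1255, p(24)=1575, p(25)=1958, p(26)=2436, p(27)=3010, p(28)=3718, p(29)=4565, p(30)=5604, p(31)=6842, p(32)=8349, p(33)=10143, p(34)=12310, p(35)=14883, p(36)=17977, p(37)=21637, p(38)=26015, p(39)=31185, p(40)=37338, p(41)=44583, p(42)=53174, p(43)=63261, p(44)=75175, p(45)=89134, p(46)=105558, p(47)=124754, p(48)=147273, p(49)=173525, p(50)=204226, p(51)=239943, p(52)=281589, p(53)=329931, p(54)=386155, p(55)=451276, p(56)=526823, p(57)=614154, p(58)=715220, p(59)=831820, p(60)=966467, p(61)=1121505, p(62)=1300156, p(63)=1505499, p(64)=1741630, p(65)=2012558, p(66)=2323520, p(67)=2679689, p(68)=3087735, p(69)=3554345, p(70)=4087968, p(71)=4697205, p(72)=5392783, p(73)=6185689, p(74)=7089500, p(75)=8118264, p(76)=9289091, p(77)=10619863, p(78)=12132164, p(79)=13848650, p(80)=15796476, p(81)=18004327, p(82)=20506255, p(83)=23338469, p(84)=26543660, p(85)=30167357, p(86)=34262962, p(87)=38887673, p(88)=44108109, p(89)=49995925, p(90)=56634173, p(91)=64112359, p(92)=72533807, p(93)=82010177, p(94)=92669720, p(95)=104651419, p(96)=118114304, p(97)=133230930, p(98)=150198136, p(99)=169229875, p(100)=190569292, p(101)=214481126, p(102)=241265379, p(103)=271248950, p(104)=304801365, p(105)=342325709, p(106)=384276336, p(107)=431149389, p(108)=483502844, p(109)=541946240, p(110)=607163746, p(111)=679903203, p(112)=761002156, p(113)=851376628, p(114)=952050665, p(115)=1064144451, p(116)=1188908248, p(117)=1327710076, p(118)=1482074143, p(119)=1653668665, p(120)=1844349560, p(121)=2056148051, p(122)=2291320912, p(123)=2552338241, p(124)=2841940500, p(125)=3163127352, p(126)=3519222692, p(127)=3913864295, p(128)=4351078600, p(129)=4835271870, p(130)=5371315400, p(131)=5964539504, p(132)=6620830889, p(133)=7346629512, p(134)=8149040695, p(135)=9035836076, p(136)=10015581680, p(137)=11097645016, p(138)=12292341831, p(139)=13610949895, p(140)=15065878135, p(141)=16670689208.
Final step: p(142) = p(141) + p(140) - p(137) - p(135) + p(130) + p(127) - p(120) - p(116) + p(107) + p(102) - p(91) - p(85) + p(72) + p(65) - p(50) - p(42) + p(25) + p(16)
= 16670689208 + 15065878135 - 11097645016 - 9035836076 + 5371315400 + 3913864295 - 1844349560 - 1188908248 + 431149389 + 241265379 - 64112359 - 30167357 + 5392783 + 2012558 - 204226 - 53174 + 1958 + 231
= 18440293320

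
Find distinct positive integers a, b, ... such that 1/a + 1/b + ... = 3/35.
1/12 + 1/420

Greedy algorithm:
3/35: ceiling(35/3) = 12, use 1/12
1/420: ceiling(420/1) = 420, use 1/420
Result: 3/35 = 1/12 + 1/420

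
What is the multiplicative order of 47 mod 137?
136

137 is prime, so ord(47) divides φ(137) = 136.
Divisors of 136: 1, 2, 4, 8, 17, 34, 68, 136.
Repeated squaring: 47^1 ≡ 47, 47^2 ≡ 17, 47^4 ≡ 15, 47^8 ≡ 88, 47^16 ≡ 72, 47^32 ≡ 115, 47^64 ≡ 73, 47^128 ≡ 123 (mod 137).
Test 47^d mod 137 for each divisor d in increasing order:
47^1 ≡ 47
47^2 ≡ 17
47^4 ≡ 15
47^8 ≡ 88
47^17 = 47^16·47^1 ≡ 96
47^34 = 47^32·47^2 ≡ 37
47^68 = 47^64·47^4 ≡ 136
47^136 = 47^128·47^8 ≡ 1  ← first divisor giving 1
The order is 136.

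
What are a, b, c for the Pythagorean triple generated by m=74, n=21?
(5035, 3108, 5917)

Euclid's formula: a = m² - n², b = 2mn, c = m² + n²
m = 74, n = 21
a = 74² - 21² = 5476 - 441 = 5035
b = 2 × 74 × 21 = 3108
c = 74² + 21² = 5476 + 441 = 5917
Verification: 5035² + 3108² = 25351225 + 9659664 = 35010889 = 5917² ✓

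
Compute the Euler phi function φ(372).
120

372 = 2^2 × 3 × 31
φ(n) = n × ∏(1 - 1/p) for each prime p dividing n
φ(372) = 372 × (1 - 1/2) × (1 - 1/3) × (1 - 1/31) = 120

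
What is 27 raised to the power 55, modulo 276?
231

Repeated squaring. Binary of 55 = 110111.
27^1 ≡ 27 (mod 276); 27^2 ≡ 177 (mod 276); 27^4 ≡ 141 (mod 276); 27^8 ≡ 9 (mod 276); 27^16 ≡ 81 (mod 276); 27^32 ≡ 213 (mod 276)
27^55 = 27^1 × 27^2 × 27^4 × 27^16 × 27^32 ≡ 231 (mod 276)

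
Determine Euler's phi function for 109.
108

109 = 109
φ(n) = n × ∏(1 - 1/p) for each prime p dividing n
φ(109) = 109 × (1 - 1/109) = 108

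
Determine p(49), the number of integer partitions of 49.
173525

p(n) counts ways to write n as a sum of positive integers (order ignored).
Euler's pentagonal recurrence: p(k) = p(k-1) + p(k-2) - p(k-5) - p(k-7) + p(k-12) + p(k-15) - ... (offsets j(3j∓1)/2, signs ++--, p(0)=1, p(<0)=0).
DP table for k = 0..48: p(0)=1, p(1)=1, p(2)=2, p(3)=3, p(4)=5, p(5)=7, p(6)=11, p(7)=15, p(8)=22, p(9)=30, p(10)=42, p(11)=56, p(12)=77, p(13)=101, p(14)=135, p(15)=176, p(16)=231, p(17)=297, p(18)=385, p(19)=490, p(20)=627, p(21)=792, p(22)=1002, p(23)=1255, p(24)=1575, p(25)=1958, p(26)=2436, p(27)=3010, p(28)=3718, p(29)=4565, p(30)=5604, p(31)=6842, p(32)=8349, p(33)=10143, p(34)=12310, p(35)=14883, p(36)=17977, p(37)=21637, p(38)=26015, p(39)=31185, p(40)=37338, p(41)=44583, p(42)=53174, p(43)=63261, p(44)=75175, p(45)=89134, p(46)=105558, p(47)=124754, p(48)=147273.
Final step: p(49) = p(48) + p(47) - p(44) - p(42) + p(37) + p(34) - p(27) - p(23) + p(14) + p(9)
= 147273 + 124754 - 75175 - 53174 + 21637 + 12310 - 3010 - 1255 + 135 + 30
= 173525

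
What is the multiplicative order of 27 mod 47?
23

47 is prime, so ord(27) divides φ(47) = 46.
Divisors of 46: 1, 2, 23, 46.
Repeated squaring: 27^1 ≡ 27, 27^2 ≡ 24, 27^4 ≡ 12, 27^8 ≡ 3, 27^16 ≡ 9, 27^32 ≡ 34 (mod 47).
Test 27^d mod 47 for each divisor d in increasing order:
27^1 ≡ 27
27^2 ≡ 24
27^23 = 27^16·27^4·27^2·27^1 ≡ 1  ← first divisor giving 1
The order is 23.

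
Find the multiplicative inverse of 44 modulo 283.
238

gcd(44, 283) = 1, so the inverse exists.
Extended Euclidean algorithm on (283, 44):
283 = 6 × 44 + 19  ⟹  19 = (1)·283 + (-6)·44
44 = 2 × 19 + 6  ⟹  6 = (-2)·283 + (13)·44
19 = 3 × 6 + 1  ⟹  1 = (7)·283 + (-45)·44
So (-45)·44 ≡ 1 (mod 283), i.e. 44^(-1) ≡ -45 ≡ 238 (mod 283).
Check: 44 × 238 = 10472 ≡ 1 (mod 283)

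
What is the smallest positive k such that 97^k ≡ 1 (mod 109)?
27

109 is prime, so ord(97) divides φ(109) = 108.
Divisors of 108: 1, 2, 3, 4, 6, 9, 12, 18, 27, 36, 54, 108.
Repeated squaring: 97^1 ≡ 97, 97^2 ≡ 35, 97^4 ≡ 26, 97^8 ≡ 22, 97^16 ≡ 48, 97^32 ≡ 15, 97^64 ≡ 7 (mod 109).
Test 97^d mod 109 for each divisor d in increasing order:
97^1 ≡ 97
97^2 ≡ 35
97^3 = 97^2·97^1 ≡ 16
97^4 ≡ 26
97^6 = 97^4·97^2 ≡ 38
97^9 = 97^8·97^1 ≡ 63
97^12 = 97^8·97^4 ≡ 27
97^18 = 97^16·97^2 ≡ 45
97^27 = 97^16·97^8·97^2·97^1 ≡ 1  ← first divisor giving 1
The order is 27.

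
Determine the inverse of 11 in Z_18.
5

gcd(11, 18) = 1, so the inverse exists.
Extended Euclidean algorithm on (18, 11):
18 = 1 × 11 + 7  ⟹  7 = (1)·18 + (-1)·11
11 = 1 × 7 + 4  ⟹  4 = (-1)·18 + (2)·11
7 = 1 × 4 + 3  ⟹  3 = (2)·18 + (-3)·11
4 = 1 × 3 + 1  ⟹  1 = (-3)·18 + (5)·11
So (5)·11 ≡ 1 (mod 18), i.e. 11^(-1) ≡ 5 (mod 18).
Check: 11 × 5 = 55 ≡ 1 (mod 18)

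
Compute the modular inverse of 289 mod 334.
141

gcd(289, 334) = 1, so the inverse exists.
Extended Euclidean algorithm on (334, 289):
334 = 1 × 289 + 45  ⟹  45 = (1)·334 + (-1)·289
289 = 6 × 45 + 19  ⟹  19 = (-6)·334 + (7)·289
45 = 2 × 19 + 7  ⟹  7 = (13)·334 + (-15)·289
19 = 2 × 7 + 5  ⟹  5 = (-32)·334 + (37)·289
7 = 1 × 5 + 2  ⟹  2 = (45)·334 + (-52)·289
5 = 2 × 2 + 1  ⟹  1 = (-122)·334 + (141)·289
So (141)·289 ≡ 1 (mod 334), i.e. 289^(-1) ≡ 141 (mod 334).
Check: 289 × 141 = 40749 ≡ 1 (mod 334)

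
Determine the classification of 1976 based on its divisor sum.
abundant

Proper divisors of 1976: sum = 1 + 2 + 4 + 8 + 13 + 19 + 26 + 38 + 52 + 76 + 104 + 152 + 247 + 494 + 988 = 2224
Since 2224 > 1976, 1976 is abundant.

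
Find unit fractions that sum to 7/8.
1/2 + 1/3 + 1/24

Greedy algorithm:
7/8: ceiling(8/7) = 2, use 1/2
3/8: ceiling(8/3) = 3, use 1/3
1/24: ceiling(24/1) = 24, use 1/24
Result: 7/8 = 1/2 + 1/3 + 1/24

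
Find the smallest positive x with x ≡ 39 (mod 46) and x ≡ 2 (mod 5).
177

Using Chinese Remainder Theorem:
M = 46 × 5 = 230
M1 = 5, M2 = 46
y1 = 5^(-1) mod 46 = 37
y2 = 46^(-1) mod 5 = 1
x = (39×5×37 + 2×46×1) mod 230 = 177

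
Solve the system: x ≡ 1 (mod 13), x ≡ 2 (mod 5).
27

Using Chinese Remainder Theorem:
M = 13 × 5 = 65
M1 = 5, M2 = 13
y1 = 5^(-1) mod 13 = 8
y2 = 13^(-1) mod 5 = 2
x = (1×5×8 + 2×13×2) mod 65 = 27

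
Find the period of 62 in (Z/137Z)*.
136

137 is prime, so ord(62) divides φ(137) = 136.
Divisors of 136: 1, 2, 4, 8, 17, 34, 68, 136.
Repeated squaring: 62^1 ≡ 62, 62^2 ≡ 8, 62^4 ≡ 64, 62^8 ≡ 123, 62^16 ≡ 59, 62^32 ≡ 56, 62^64 ≡ 122, 62^128 ≡ 88 (mod 137).
Test 62^d mod 137 for each divisor d in increasing order:
62^1 ≡ 62
62^2 ≡ 8
62^4 ≡ 64
62^8 ≡ 123
62^17 = 62^16·62^1 ≡ 96
62^34 = 62^32·62^2 ≡ 37
62^68 = 62^64·62^4 ≡ 136
62^136 = 62^128·62^8 ≡ 1  ← first divisor giving 1
The order is 136.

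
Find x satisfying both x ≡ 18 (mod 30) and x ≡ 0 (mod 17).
408

Using Chinese Remainder Theorem:
M = 30 × 17 = 510
M1 = 17, M2 = 30
y1 = 17^(-1) mod 30 = 23
y2 = 30^(-1) mod 17 = 4
x = (18×17×23 + 0×30×4) mod 510 = 408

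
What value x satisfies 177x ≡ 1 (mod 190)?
73

gcd(177, 190) = 1, so the inverse exists.
Extended Euclidean algorithm on (190, 177):
190 = 1 × 177 + 13  ⟹  13 = (1)·190 + (-1)·177
177 = 13 × 13 + 8  ⟹  8 = (-13)·190 + (14)·177
13 = 1 × 8 + 5  ⟹  5 = (14)·190 + (-15)·177
8 = 1 × 5 + 3  ⟹  3 = (-27)·190 + (29)·177
5 = 1 × 3 + 2  ⟹  2 = (41)·190 + (-44)·177
3 = 1 × 2 + 1  ⟹  1 = (-68)·190 + (73)·177
So (73)·177 ≡ 1 (mod 190), i.e. 177^(-1) ≡ 73 (mod 190).
Check: 177 × 73 = 12921 ≡ 1 (mod 190)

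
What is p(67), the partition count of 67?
2679689

p(n) counts ways to write n as a sum of positive integers (order ignored).
Euler's pentagonal recurrence: p(k) = p(k-1) + p(k-2) - p(k-5) - p(k-7) + p(k-12) + p(k-15) - ... (offsets j(3j∓1)/2, signs ++--, p(0)=1, p(<0)=0).
DP table for k = 0..66: p(0)=1, p(1)=1, p(2)=2, p(3)=3, p(4)=5, p(5)=7, p(6)=11, p(7)=15, p(8)=22, p(9)=30, p(10)=42, p(11)=56, p(12)=77, p(13)=101, p(14)=135, p(15)=176, p(16)=231, p(17)=297, p(18)=385, p(19)=490, p(20)=627, p(21)=792, p(22)=1002, p(23)=1255, p(24)=1575, p(25)=1958, p(26)=2436, p(27)=3010, p(28)=3718, p(29)=4565, p(30)=5604, p(31)=6842, p(32)=8349, p(33)=10143, p(34)=12310, p(35)=14883, p(36)=17977, p(37)=21637, p(38)=26015, p(39)=31185, p(40)=37338, p(41)=44583, p(42)=53174, p(43)=63261, p(44)=75175, p(45)=89134, p(46)=105558, p(47)=124754, p(48)=147273, p(49)=173525, p(50)=204226, p(51)=239943, p(52)=281589, p(53)=329931, p(54)=386155, p(55)=451276, p(56)=526823, p(57)=614154, p(58)=715220, p(59)=831820, p(60)=966467, p(61)=1121505, p(62)=1300156, p(63)=1505499, p(64)=1741630, p(65)=2012558, p(66)=2323520.
Final step: p(67) = p(66) + p(65) - p(62) - p(60) + p(55) + p(52) - p(45) - p(41) + p(32) + p(27) - p(16) - p(10)
= 2323520 + 2012558 - 1300156 - 966467 + 451276 + 281589 - 89134 - 44583 + 8349 + 3010 - 231 - 42
= 2679689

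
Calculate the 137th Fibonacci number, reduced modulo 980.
937

Matrix identity: Q^n = [[F_(n+1), F_n], [F_n, F_(n-1)]] with Q = [[1,1],[1,0]].
n = 137 = 10001001₂. Square-and-multiply, entries mod 980:
Q^1 = [[1,1],[1,0]]
Q^2 = (Q^1)² = [[2,1],[1,1]]
Q^4 = (Q^2)² = [[5,3],[3,2]]
Q^8 = (Q^4)² = [[34,21],[21,13]]
Q^17 = (Q^8)²·Q = [[624,617],[617,7]]
Q^34 = (Q^17)² = [[765,267],[267,498]]
Q^68 = (Q^34)² = [[894,101],[101,793]]
Q^137 = (Q^68)²·Q = [[804,937],[937,847]]
F_137 mod 980 = Q^137[0][1] = 937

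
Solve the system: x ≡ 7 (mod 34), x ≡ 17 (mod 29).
75

Using Chinese Remainder Theorem:
M = 34 × 29 = 986
M1 = 29, M2 = 34
y1 = 29^(-1) mod 34 = 27
y2 = 34^(-1) mod 29 = 6
x = (7×29×27 + 17×34×6) mod 986 = 75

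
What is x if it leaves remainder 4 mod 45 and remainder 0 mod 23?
184

Using Chinese Remainder Theorem:
M = 45 × 23 = 1035
M1 = 23, M2 = 45
y1 = 23^(-1) mod 45 = 2
y2 = 45^(-1) mod 23 = 22
x = (4×23×2 + 0×45×22) mod 1035 = 184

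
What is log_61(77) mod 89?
33

Baby-step giant-step with step n = ⌈√89⌉ = 10.
Baby steps 61^j mod 89 (j:value) for j=0..9: 0:1, 1:61, 2:72, 3:31, 4:22, 5:7, 6:71, 7:59, 8:39, 9:65.
Giant-step multiplier: 61^(-10) ≡ 61^(88-10) = 61^78 ≡ 20 (mod 89).
Giant steps γ_i = 77·20^i mod 89: γ_0=77, γ_1=27, γ_2=6, γ_3=31 (in table at j=3).
x = i·n + j = 3·10 + 3 = 33.
Check: 61^33 ≡ 77 (mod 89).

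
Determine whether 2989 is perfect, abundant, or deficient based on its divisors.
deficient

Proper divisors of 2989: sum = 1 + 7 + 49 + 61 + 427 = 545
Since 545 < 2989, 2989 is deficient.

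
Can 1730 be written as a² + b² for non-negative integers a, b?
7² + 41² (a=7, b=41)

Factorization: 1730 = 2 × 5 × 173
By Fermat: n is sum of two squares iff every prime p ≡ 3 (mod 4) appears to even power.
All primes ≡ 3 (mod 4) appear to even power.
Search a = 0, 1, 2, … for 1730 - a² a perfect square: first hit at a = 7: 1730 - 49 = 1681 = 41².
1730 = 7² + 41² = 49 + 1681 ✓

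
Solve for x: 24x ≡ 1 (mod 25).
24

gcd(24, 25) = 1, so the inverse exists.
Extended Euclidean algorithm on (25, 24):
25 = 1 × 24 + 1  ⟹  1 = (1)·25 + (-1)·24
So (-1)·24 ≡ 1 (mod 25), i.e. 24^(-1) ≡ -1 ≡ 24 (mod 25).
Check: 24 × 24 = 576 ≡ 1 (mod 25)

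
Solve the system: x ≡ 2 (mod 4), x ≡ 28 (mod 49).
126

Using Chinese Remainder Theorem:
M = 4 × 49 = 196
M1 = 49, M2 = 4
y1 = 49^(-1) mod 4 = 1
y2 = 4^(-1) mod 49 = 37
x = (2×49×1 + 28×4×37) mod 196 = 126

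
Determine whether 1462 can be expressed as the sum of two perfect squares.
Not possible

Factorization: 1462 = 2 × 17 × 43
By Fermat: n is sum of two squares iff every prime p ≡ 3 (mod 4) appears to even power.
Prime(s) ≡ 3 (mod 4) with odd exponent: [(43, 1)]
Therefore 1462 cannot be expressed as a² + b².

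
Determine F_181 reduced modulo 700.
481

Matrix identity: Q^n = [[F_(n+1), F_n], [F_n, F_(n-1)]] with Q = [[1,1],[1,0]].
n = 181 = 10110101₂. Square-and-multiply, entries mod 700:
Q^1 = [[1,1],[1,0]]
Q^2 = (Q^1)² = [[2,1],[1,1]]
Q^5 = (Q^2)²·Q = [[8,5],[5,3]]
Q^11 = (Q^5)²·Q = [[144,89],[89,55]]
Q^22 = (Q^11)² = [[657,211],[211,446]]
Q^45 = (Q^22)²·Q = [[503,170],[170,333]]
Q^90 = (Q^45)² = [[509,20],[20,489]]
Q^181 = (Q^90)²·Q = [[141,481],[481,360]]
F_181 mod 700 = Q^181[0][1] = 481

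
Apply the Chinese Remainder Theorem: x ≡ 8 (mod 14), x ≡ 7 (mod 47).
148

Using Chinese Remainder Theorem:
M = 14 × 47 = 658
M1 = 47, M2 = 14
y1 = 47^(-1) mod 14 = 3
y2 = 14^(-1) mod 47 = 37
x = (8×47×3 + 7×14×37) mod 658 = 148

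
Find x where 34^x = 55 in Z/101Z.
27

Baby-step giant-step with step n = ⌈√101⌉ = 11.
Baby steps 34^j mod 101 (j:value) for j=0..10: 0:1, 1:34, 2:45, 3:15, 4:5, 5:69, 6:23, 7:75, 8:25, 9:42, 10:14.
Giant-step multiplier: 34^(-11) ≡ 34^(100-11) = 34^89 ≡ 94 (mod 101).
Giant steps γ_i = 55·94^i mod 101: γ_0=55, γ_1=19, γ_2=69 (in table at j=5).
x = i·n + j = 2·11 + 5 = 27.
Check: 34^27 ≡ 55 (mod 101).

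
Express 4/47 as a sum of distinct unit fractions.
1/12 + 1/564

Greedy algorithm:
4/47: ceiling(47/4) = 12, use 1/12
1/564: ceiling(564/1) = 564, use 1/564
Result: 4/47 = 1/12 + 1/564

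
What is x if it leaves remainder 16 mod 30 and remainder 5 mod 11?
16

Using Chinese Remainder Theorem:
M = 30 × 11 = 330
M1 = 11, M2 = 30
y1 = 11^(-1) mod 30 = 11
y2 = 30^(-1) mod 11 = 7
x = (16×11×11 + 5×30×7) mod 330 = 16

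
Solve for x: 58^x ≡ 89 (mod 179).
86

Baby-step giant-step with step n = ⌈√179⌉ = 14.
Baby steps 58^j mod 179 (j:value) for j=0..13: 0:1, 1:58, 2:142, 3:2, 4:116, 5:105, 6:4, 7:53, 8:31, 9:8, 10:106, 11:62, 12:16, 13:33.
Giant-step multiplier: 58^(-14) ≡ 58^(178-14) = 58^164 ≡ 13 (mod 179).
Giant steps γ_i = 89·13^i mod 179: γ_0=89, γ_1=83, γ_2=5, γ_3=65, γ_4=129, γ_5=66, γ_6=142 (in table at j=2).
x = i·n + j = 6·14 + 2 = 86.
Check: 58^86 ≡ 89 (mod 179).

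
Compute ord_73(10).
8

73 is prime, so ord(10) divides φ(73) = 72.
Divisors of 72: 1, 2, 3, 4, 6, 8, 9, 12, 18, 24, 36, 72.
Repeated squaring: 10^1 ≡ 10, 10^2 ≡ 27, 10^4 ≡ 72, 10^8 ≡ 1, 10^16 ≡ 1, 10^32 ≡ 1, 10^64 ≡ 1 (mod 73).
Test 10^d mod 73 for each divisor d in increasing order:
10^1 ≡ 10
10^2 ≡ 27
10^3 = 10^2·10^1 ≡ 51
10^4 ≡ 72
10^6 = 10^4·10^2 ≡ 46
10^8 ≡ 1  ← first divisor giving 1
The order is 8.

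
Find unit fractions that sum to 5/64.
1/13 + 1/832

Greedy algorithm:
5/64: ceiling(64/5) = 13, use 1/13
1/832: ceiling(832/1) = 832, use 1/832
Result: 5/64 = 1/13 + 1/832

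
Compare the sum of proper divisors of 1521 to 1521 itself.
deficient

Proper divisors of 1521: sum = 1 + 3 + 9 + 13 + 39 + 117 + 169 + 507 = 858
Since 858 < 1521, 1521 is deficient.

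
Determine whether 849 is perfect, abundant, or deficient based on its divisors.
deficient

Proper divisors of 849: sum = 1 + 3 + 283 = 287
Since 287 < 849, 849 is deficient.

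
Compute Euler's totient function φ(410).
160

410 = 2 × 5 × 41
φ(n) = n × ∏(1 - 1/p) for each prime p dividing n
φ(410) = 410 × (1 - 1/2) × (1 - 1/5) × (1 - 1/41) = 160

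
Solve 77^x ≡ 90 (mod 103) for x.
27

Baby-step giant-step with step n = ⌈√103⌉ = 11.
Baby steps 77^j mod 103 (j:value) for j=0..10: 0:1, 1:77, 2:58, 3:37, 4:68, 5:86, 6:30, 7:44, 8:92, 9:80, 10:83.
Giant-step multiplier: 77^(-11) ≡ 77^(102-11) = 77^91 ≡ 62 (mod 103).
Giant steps γ_i = 90·62^i mod 103: γ_0=90, γ_1=18, γ_2=86 (in table at j=5).
x = i·n + j = 2·11 + 5 = 27.
Check: 77^27 ≡ 90 (mod 103).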